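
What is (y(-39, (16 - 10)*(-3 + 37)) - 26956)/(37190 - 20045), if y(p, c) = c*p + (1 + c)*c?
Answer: 6908/17145 ≈ 0.40292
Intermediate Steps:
y(p, c) = c*p + c*(1 + c)
(y(-39, (16 - 10)*(-3 + 37)) - 26956)/(37190 - 20045) = (((16 - 10)*(-3 + 37))*(1 + (16 - 10)*(-3 + 37) - 39) - 26956)/(37190 - 20045) = ((6*34)*(1 + 6*34 - 39) - 26956)/17145 = (204*(1 + 204 - 39) - 26956)*(1/17145) = (204*166 - 26956)*(1/17145) = (33864 - 26956)*(1/17145) = 6908*(1/17145) = 6908/17145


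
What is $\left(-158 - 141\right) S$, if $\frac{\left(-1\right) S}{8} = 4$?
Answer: $9568$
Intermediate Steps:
$S = -32$ ($S = \left(-8\right) 4 = -32$)
$\left(-158 - 141\right) S = \left(-158 - 141\right) \left(-32\right) = \left(-299\right) \left(-32\right) = 9568$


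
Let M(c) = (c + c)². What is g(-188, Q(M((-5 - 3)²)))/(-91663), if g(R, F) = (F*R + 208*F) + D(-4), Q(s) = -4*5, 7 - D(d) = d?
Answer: 389/91663 ≈ 0.0042438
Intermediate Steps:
D(d) = 7 - d
M(c) = 4*c² (M(c) = (2*c)² = 4*c²)
Q(s) = -20
g(R, F) = 11 + 208*F + F*R (g(R, F) = (F*R + 208*F) + (7 - 1*(-4)) = (208*F + F*R) + (7 + 4) = (208*F + F*R) + 11 = 11 + 208*F + F*R)
g(-188, Q(M((-5 - 3)²)))/(-91663) = (11 + 208*(-20) - 20*(-188))/(-91663) = (11 - 4160 + 3760)*(-1/91663) = -389*(-1/91663) = 389/91663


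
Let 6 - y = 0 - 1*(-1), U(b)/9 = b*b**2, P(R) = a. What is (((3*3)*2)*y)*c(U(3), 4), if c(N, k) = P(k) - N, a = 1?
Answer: -21780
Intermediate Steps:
P(R) = 1
U(b) = 9*b**3 (U(b) = 9*(b*b**2) = 9*b**3)
y = 5 (y = 6 - (0 - 1*(-1)) = 6 - (0 + 1) = 6 - 1*1 = 6 - 1 = 5)
c(N, k) = 1 - N
(((3*3)*2)*y)*c(U(3), 4) = (((3*3)*2)*5)*(1 - 9*3**3) = ((9*2)*5)*(1 - 9*27) = (18*5)*(1 - 1*243) = 90*(1 - 243) = 90*(-242) = -21780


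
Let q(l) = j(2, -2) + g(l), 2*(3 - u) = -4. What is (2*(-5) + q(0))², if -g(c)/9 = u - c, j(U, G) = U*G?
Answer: 3481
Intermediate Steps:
u = 5 (u = 3 - ½*(-4) = 3 + 2 = 5)
j(U, G) = G*U
g(c) = -45 + 9*c (g(c) = -9*(5 - c) = -45 + 9*c)
q(l) = -49 + 9*l (q(l) = -2*2 + (-45 + 9*l) = -4 + (-45 + 9*l) = -49 + 9*l)
(2*(-5) + q(0))² = (2*(-5) + (-49 + 9*0))² = (-10 + (-49 + 0))² = (-10 - 49)² = (-59)² = 3481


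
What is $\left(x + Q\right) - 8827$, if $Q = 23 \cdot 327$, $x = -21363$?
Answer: $-22669$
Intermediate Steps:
$Q = 7521$
$\left(x + Q\right) - 8827 = \left(-21363 + 7521\right) - 8827 = -13842 - 8827 = -22669$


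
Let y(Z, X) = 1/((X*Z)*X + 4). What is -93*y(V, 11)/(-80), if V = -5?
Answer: -93/48080 ≈ -0.0019343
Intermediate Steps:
y(Z, X) = 1/(4 + Z*X²) (y(Z, X) = 1/(Z*X² + 4) = 1/(4 + Z*X²))
-93*y(V, 11)/(-80) = -93/(4 - 5*11²)/(-80) = -93/(4 - 5*121)*(-1/80) = -93/(4 - 605)*(-1/80) = -93/(-601)*(-1/80) = -93*(-1/601)*(-1/80) = (93/601)*(-1/80) = -93/48080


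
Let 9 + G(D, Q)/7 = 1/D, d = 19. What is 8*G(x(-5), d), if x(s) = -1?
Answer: -560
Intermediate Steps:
G(D, Q) = -63 + 7/D
8*G(x(-5), d) = 8*(-63 + 7/(-1)) = 8*(-63 + 7*(-1)) = 8*(-63 - 7) = 8*(-70) = -560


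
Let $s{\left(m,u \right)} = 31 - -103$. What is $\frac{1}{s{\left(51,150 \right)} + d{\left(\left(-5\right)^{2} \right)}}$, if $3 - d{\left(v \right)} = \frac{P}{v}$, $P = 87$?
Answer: $\frac{25}{3338} \approx 0.0074895$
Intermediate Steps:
$s{\left(m,u \right)} = 134$ ($s{\left(m,u \right)} = 31 + 103 = 134$)
$d{\left(v \right)} = 3 - \frac{87}{v}$
$\frac{1}{s{\left(51,150 \right)} + d{\left(\left(-5\right)^{2} \right)}} = \frac{1}{134 + \left(3 - \frac{87}{\left(-5\right)^{2}}\right)} = \frac{1}{134 + \left(3 - \frac{87}{25}\right)} = \frac{1}{134 - \frac{12}{25}} = \frac{1}{\frac{3338}{25}} = \frac{25}{3338}$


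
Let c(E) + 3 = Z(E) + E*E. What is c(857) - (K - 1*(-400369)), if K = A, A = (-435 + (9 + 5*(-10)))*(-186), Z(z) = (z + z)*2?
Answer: 248969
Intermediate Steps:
Z(z) = 4*z (Z(z) = (2*z)*2 = 4*z)
A = 88536 (A = (-435 + (9 - 50))*(-186) = (-435 - 41)*(-186) = -476*(-186) = 88536)
K = 88536
c(E) = -3 + E**2 + 4*E (c(E) = -3 + (4*E + E*E) = -3 + (4*E + E**2) = -3 + (E**2 + 4*E) = -3 + E**2 + 4*E)
c(857) - (K - 1*(-400369)) = (-3 + 857**2 + 4*857) - (88536 - 1*(-400369)) = (-3 + 734449 + 3428) - (88536 + 400369) = 737874 - 1*488905 = 737874 - 488905 = 248969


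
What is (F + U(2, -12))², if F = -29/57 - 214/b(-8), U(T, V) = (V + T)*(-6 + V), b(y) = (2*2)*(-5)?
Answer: 11752511281/324900 ≈ 36173.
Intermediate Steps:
b(y) = -20 (b(y) = 4*(-5) = -20)
U(T, V) = (-6 + V)*(T + V) (U(T, V) = (T + V)*(-6 + V) = (-6 + V)*(T + V))
F = 5809/570 (F = -29/57 - 214/(-20) = -29*1/57 - 214*(-1/20) = -29/57 + 107/10 = 5809/570 ≈ 10.191)
(F + U(2, -12))² = (5809/570 + ((-12)² - 6*2 - 6*(-12) + 2*(-12)))² = (5809/570 + (144 - 12 + 72 - 24))² = (5809/570 + 180)² = (108409/570)² = 11752511281/324900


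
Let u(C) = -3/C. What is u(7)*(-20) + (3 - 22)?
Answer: -73/7 ≈ -10.429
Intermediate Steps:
u(7)*(-20) + (3 - 22) = -3/7*(-20) + (3 - 22) = -3*⅐*(-20) - 19 = -3/7*(-20) - 19 = 60/7 - 19 = -73/7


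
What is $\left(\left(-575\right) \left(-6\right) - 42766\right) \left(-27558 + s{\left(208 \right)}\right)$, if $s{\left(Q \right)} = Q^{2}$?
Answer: $-617497096$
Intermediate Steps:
$\left(\left(-575\right) \left(-6\right) - 42766\right) \left(-27558 + s{\left(208 \right)}\right) = \left(\left(-575\right) \left(-6\right) - 42766\right) \left(-27558 + 208^{2}\right) = \left(3450 - 42766\right) \left(-27558 + 43264\right) = \left(-39316\right) 15706 = -617497096$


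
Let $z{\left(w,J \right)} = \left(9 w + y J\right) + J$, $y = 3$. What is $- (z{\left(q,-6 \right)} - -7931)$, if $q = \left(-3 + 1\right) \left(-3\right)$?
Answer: $-7961$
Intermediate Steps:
$q = 6$ ($q = \left(-2\right) \left(-3\right) = 6$)
$z{\left(w,J \right)} = 4 J + 9 w$ ($z{\left(w,J \right)} = \left(9 w + 3 J\right) + J = \left(3 J + 9 w\right) + J = 4 J + 9 w$)
$- (z{\left(q,-6 \right)} - -7931) = - (\left(4 \left(-6\right) + 9 \cdot 6\right) - -7931) = - (\left(-24 + 54\right) + 7931) = - (30 + 7931) = \left(-1\right) 7961 = -7961$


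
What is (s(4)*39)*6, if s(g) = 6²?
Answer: 8424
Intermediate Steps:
s(g) = 36
(s(4)*39)*6 = (36*39)*6 = 1404*6 = 8424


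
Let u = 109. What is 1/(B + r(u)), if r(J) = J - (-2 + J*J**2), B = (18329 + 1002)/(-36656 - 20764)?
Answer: -57420/74354210891 ≈ -7.7225e-7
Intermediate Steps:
B = -19331/57420 (B = 19331/(-57420) = 19331*(-1/57420) = -19331/57420 ≈ -0.33666)
r(J) = 2 + J - J**3 (r(J) = J - (-2 + J**3) = J + (2 - J**3) = 2 + J - J**3)
1/(B + r(u)) = 1/(-19331/57420 + (2 + 109 - 1*109**3)) = 1/(-19331/57420 + (2 + 109 - 1*1295029)) = 1/(-19331/57420 + (2 + 109 - 1295029)) = 1/(-19331/57420 - 1294918) = 1/(-74354210891/57420) = -57420/74354210891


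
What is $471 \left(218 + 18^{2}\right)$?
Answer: $255282$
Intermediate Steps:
$471 \left(218 + 18^{2}\right) = 471 \left(218 + 324\right) = 471 \cdot 542 = 255282$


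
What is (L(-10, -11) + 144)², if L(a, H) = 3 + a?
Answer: 18769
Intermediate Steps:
(L(-10, -11) + 144)² = ((3 - 10) + 144)² = (-7 + 144)² = 137² = 18769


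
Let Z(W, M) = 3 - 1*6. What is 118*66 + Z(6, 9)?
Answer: 7785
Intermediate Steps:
Z(W, M) = -3 (Z(W, M) = 3 - 6 = -3)
118*66 + Z(6, 9) = 118*66 - 3 = 7788 - 3 = 7785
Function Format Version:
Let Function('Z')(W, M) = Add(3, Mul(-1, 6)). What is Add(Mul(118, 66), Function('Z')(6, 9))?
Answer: 7785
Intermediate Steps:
Function('Z')(W, M) = -3 (Function('Z')(W, M) = Add(3, -6) = -3)
Add(Mul(118, 66), Function('Z')(6, 9)) = Add(Mul(118, 66), -3) = Add(7788, -3) = 7785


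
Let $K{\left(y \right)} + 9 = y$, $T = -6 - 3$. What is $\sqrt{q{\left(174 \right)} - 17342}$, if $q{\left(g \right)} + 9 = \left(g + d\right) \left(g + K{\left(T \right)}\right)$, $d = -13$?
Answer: $\sqrt{7765} \approx 88.119$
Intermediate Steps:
$T = -9$
$K{\left(y \right)} = -9 + y$
$q{\left(g \right)} = -9 + \left(-18 + g\right) \left(-13 + g\right)$ ($q{\left(g \right)} = -9 + \left(g - 13\right) \left(g - 18\right) = -9 + \left(-13 + g\right) \left(g - 18\right) = -9 + \left(-13 + g\right) \left(-18 + g\right) = -9 + \left(-18 + g\right) \left(-13 + g\right)$)
$\sqrt{q{\left(174 \right)} - 17342} = \sqrt{\left(225 + 174^{2} - 5394\right) - 17342} = \sqrt{\left(225 + 30276 - 5394\right) - 17342} = \sqrt{25107 - 17342} = \sqrt{7765}$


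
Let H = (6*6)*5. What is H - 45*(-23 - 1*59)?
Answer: 3870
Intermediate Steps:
H = 180 (H = 36*5 = 180)
H - 45*(-23 - 1*59) = 180 - 45*(-23 - 1*59) = 180 - 45*(-23 - 59) = 180 - 45*(-82) = 180 + 3690 = 3870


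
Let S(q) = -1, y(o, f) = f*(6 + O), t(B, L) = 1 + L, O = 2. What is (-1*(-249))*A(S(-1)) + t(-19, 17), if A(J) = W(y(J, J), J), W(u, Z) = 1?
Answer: 267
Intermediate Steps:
y(o, f) = 8*f (y(o, f) = f*(6 + 2) = f*8 = 8*f)
A(J) = 1
(-1*(-249))*A(S(-1)) + t(-19, 17) = -1*(-249)*1 + (1 + 17) = 249*1 + 18 = 249 + 18 = 267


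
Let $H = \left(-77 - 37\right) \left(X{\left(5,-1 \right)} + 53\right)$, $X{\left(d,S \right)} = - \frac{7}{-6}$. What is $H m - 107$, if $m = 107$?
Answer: $-660832$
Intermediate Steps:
$X{\left(d,S \right)} = \frac{7}{6}$ ($X{\left(d,S \right)} = \left(-7\right) \left(- \frac{1}{6}\right) = \frac{7}{6}$)
$H = -6175$ ($H = \left(-77 - 37\right) \left(\frac{7}{6} + 53\right) = \left(-114\right) \frac{325}{6} = -6175$)
$H m - 107 = \left(-6175\right) 107 - 107 = -660725 - 107 = -660832$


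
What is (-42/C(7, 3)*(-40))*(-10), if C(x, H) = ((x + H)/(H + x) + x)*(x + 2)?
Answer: -700/3 ≈ -233.33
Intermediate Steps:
C(x, H) = (1 + x)*(2 + x) (C(x, H) = ((H + x)/(H + x) + x)*(2 + x) = (1 + x)*(2 + x))
(-42/C(7, 3)*(-40))*(-10) = (-42/(2 + 7² + 3*7)*(-40))*(-10) = (-42/(2 + 49 + 21)*(-40))*(-10) = (-42/72*(-40))*(-10) = (-42*1/72*(-40))*(-10) = -7/12*(-40)*(-10) = (70/3)*(-10) = -700/3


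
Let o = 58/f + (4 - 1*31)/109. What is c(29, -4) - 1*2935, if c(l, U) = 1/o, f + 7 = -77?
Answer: -12610403/4295 ≈ -2936.1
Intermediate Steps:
f = -84 (f = -7 - 77 = -84)
o = -4295/4578 (o = 58/(-84) + (4 - 1*31)/109 = 58*(-1/84) + (4 - 31)*(1/109) = -29/42 - 27*1/109 = -29/42 - 27/109 = -4295/4578 ≈ -0.93818)
c(l, U) = -4578/4295 (c(l, U) = 1/(-4295/4578) = -4578/4295)
c(29, -4) - 1*2935 = -4578/4295 - 1*2935 = -4578/4295 - 2935 = -12610403/4295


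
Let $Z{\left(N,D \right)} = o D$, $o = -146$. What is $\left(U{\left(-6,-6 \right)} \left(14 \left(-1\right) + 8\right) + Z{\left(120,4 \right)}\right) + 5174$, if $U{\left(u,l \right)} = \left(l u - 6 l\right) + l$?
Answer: $4194$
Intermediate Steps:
$U{\left(u,l \right)} = - 5 l + l u$ ($U{\left(u,l \right)} = \left(- 6 l + l u\right) + l = - 5 l + l u$)
$Z{\left(N,D \right)} = - 146 D$
$\left(U{\left(-6,-6 \right)} \left(14 \left(-1\right) + 8\right) + Z{\left(120,4 \right)}\right) + 5174 = \left(- 6 \left(-5 - 6\right) \left(14 \left(-1\right) + 8\right) - 584\right) + 5174 = \left(\left(-6\right) \left(-11\right) \left(-14 + 8\right) - 584\right) + 5174 = \left(66 \left(-6\right) - 584\right) + 5174 = \left(-396 - 584\right) + 5174 = -980 + 5174 = 4194$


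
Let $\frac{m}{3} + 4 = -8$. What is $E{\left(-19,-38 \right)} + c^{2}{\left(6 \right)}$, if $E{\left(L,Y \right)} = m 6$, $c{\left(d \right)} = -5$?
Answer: $-191$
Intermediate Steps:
$m = -36$ ($m = -12 + 3 \left(-8\right) = -12 - 24 = -36$)
$E{\left(L,Y \right)} = -216$ ($E{\left(L,Y \right)} = \left(-36\right) 6 = -216$)
$E{\left(-19,-38 \right)} + c^{2}{\left(6 \right)} = -216 + \left(-5\right)^{2} = -216 + 25 = -191$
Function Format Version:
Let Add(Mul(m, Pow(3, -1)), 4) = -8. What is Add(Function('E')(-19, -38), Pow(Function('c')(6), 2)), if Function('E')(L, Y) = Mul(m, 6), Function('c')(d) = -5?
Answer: -191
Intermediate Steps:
m = -36 (m = Add(-12, Mul(3, -8)) = Add(-12, -24) = -36)
Function('E')(L, Y) = -216 (Function('E')(L, Y) = Mul(-36, 6) = -216)
Add(Function('E')(-19, -38), Pow(Function('c')(6), 2)) = Add(-216, Pow(-5, 2)) = Add(-216, 25) = -191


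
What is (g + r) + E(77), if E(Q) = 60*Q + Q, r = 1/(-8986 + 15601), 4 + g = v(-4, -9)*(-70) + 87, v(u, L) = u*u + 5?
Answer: 21895651/6615 ≈ 3310.0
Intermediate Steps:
v(u, L) = 5 + u² (v(u, L) = u² + 5 = 5 + u²)
g = -1387 (g = -4 + ((5 + (-4)²)*(-70) + 87) = -4 + ((5 + 16)*(-70) + 87) = -4 + (21*(-70) + 87) = -4 + (-1470 + 87) = -4 - 1383 = -1387)
r = 1/6615 ≈ 0.00015117
E(Q) = 61*Q
(g + r) + E(77) = (-1387 + 1/6615) + 61*77 = -9175004/6615 + 4697 = 21895651/6615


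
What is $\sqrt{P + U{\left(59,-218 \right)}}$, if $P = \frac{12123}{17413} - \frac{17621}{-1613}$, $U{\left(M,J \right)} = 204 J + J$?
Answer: $\frac{i \sqrt{35246284860792947722}}{28087169} \approx 211.37 i$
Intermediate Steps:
$U{\left(M,J \right)} = 205 J$
$P = \frac{326388872}{28087169}$ ($P = 12123 \cdot \frac{1}{17413} - - \frac{17621}{1613} = \frac{12123}{17413} + \frac{17621}{1613} = \frac{326388872}{28087169} \approx 11.621$)
$\sqrt{P + U{\left(59,-218 \right)}} = \sqrt{\frac{326388872}{28087169} + 205 \left(-218\right)} = \sqrt{\frac{326388872}{28087169} - 44690} = \sqrt{- \frac{1254889193738}{28087169}} = \frac{i \sqrt{35246284860792947722}}{28087169}$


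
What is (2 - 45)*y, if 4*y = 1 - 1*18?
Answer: 731/4 ≈ 182.75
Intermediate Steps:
y = -17/4 (y = (1 - 1*18)/4 = (1 - 18)/4 = (¼)*(-17) = -17/4 ≈ -4.2500)
(2 - 45)*y = (2 - 45)*(-17/4) = -43*(-17/4) = 731/4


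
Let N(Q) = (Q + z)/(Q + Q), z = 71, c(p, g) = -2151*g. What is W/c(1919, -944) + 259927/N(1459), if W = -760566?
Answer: 42780539554289/86298120 ≈ 4.9573e+5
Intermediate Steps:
N(Q) = (71 + Q)/(2*Q) (N(Q) = (Q + 71)/(Q + Q) = (71 + Q)/((2*Q)) = (71 + Q)*(1/(2*Q)) = (71 + Q)/(2*Q))
W/c(1919, -944) + 259927/N(1459) = -760566/((-2151*(-944))) + 259927/(((½)*(71 + 1459)/1459)) = -760566/2030544 + 259927/(((½)*(1/1459)*1530)) = -760566*1/2030544 + 259927/(765/1459) = -126761/338424 + 259927*(1459/765) = -126761/338424 + 379233493/765 = 42780539554289/86298120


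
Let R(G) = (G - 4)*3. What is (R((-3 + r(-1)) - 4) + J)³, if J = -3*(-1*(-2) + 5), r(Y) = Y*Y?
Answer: -132651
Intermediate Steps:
r(Y) = Y²
R(G) = -12 + 3*G (R(G) = (-4 + G)*3 = -12 + 3*G)
J = -21 (J = -3*(2 + 5) = -3*7 = -21)
(R((-3 + r(-1)) - 4) + J)³ = ((-12 + 3*((-3 + (-1)²) - 4)) - 21)³ = ((-12 + 3*((-3 + 1) - 4)) - 21)³ = ((-12 + 3*(-2 - 4)) - 21)³ = ((-12 + 3*(-6)) - 21)³ = ((-12 - 18) - 21)³ = (-30 - 21)³ = (-51)³ = -132651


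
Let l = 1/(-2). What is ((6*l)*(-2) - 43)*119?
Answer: -4403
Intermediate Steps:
l = -½ ≈ -0.50000
((6*l)*(-2) - 43)*119 = ((6*(-½))*(-2) - 43)*119 = (-3*(-2) - 43)*119 = (6 - 43)*119 = -37*119 = -4403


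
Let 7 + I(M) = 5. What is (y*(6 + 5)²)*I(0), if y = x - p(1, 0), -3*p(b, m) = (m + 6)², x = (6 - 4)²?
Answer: -3872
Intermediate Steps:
I(M) = -2 (I(M) = -7 + 5 = -2)
x = 4 (x = 2² = 4)
p(b, m) = -(6 + m)²/3 (p(b, m) = -(m + 6)²/3 = -(6 + m)²/3)
y = 16 (y = 4 - (-1)*(6 + 0)²/3 = 4 - (-1)*6²/3 = 4 - (-1)*36/3 = 4 - 1*(-12) = 4 + 12 = 16)
(y*(6 + 5)²)*I(0) = (16*(6 + 5)²)*(-2) = (16*11²)*(-2) = (16*121)*(-2) = 1936*(-2) = -3872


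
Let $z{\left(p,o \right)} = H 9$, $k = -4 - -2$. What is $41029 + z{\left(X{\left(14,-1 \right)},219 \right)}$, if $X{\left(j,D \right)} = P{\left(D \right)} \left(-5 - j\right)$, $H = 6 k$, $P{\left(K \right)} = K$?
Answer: $40921$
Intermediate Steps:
$k = -2$ ($k = -4 + 2 = -2$)
$H = -12$ ($H = 6 \left(-2\right) = -12$)
$X{\left(j,D \right)} = D \left(-5 - j\right)$
$z{\left(p,o \right)} = -108$ ($z{\left(p,o \right)} = \left(-12\right) 9 = -108$)
$41029 + z{\left(X{\left(14,-1 \right)},219 \right)} = 41029 - 108 = 40921$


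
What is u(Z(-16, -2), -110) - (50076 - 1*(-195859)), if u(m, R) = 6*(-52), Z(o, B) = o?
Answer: -246247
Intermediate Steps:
u(m, R) = -312
u(Z(-16, -2), -110) - (50076 - 1*(-195859)) = -312 - (50076 - 1*(-195859)) = -312 - (50076 + 195859) = -312 - 1*245935 = -312 - 245935 = -246247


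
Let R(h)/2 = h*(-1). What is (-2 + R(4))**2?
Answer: 100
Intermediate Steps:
R(h) = -2*h (R(h) = 2*(h*(-1)) = 2*(-h) = -2*h)
(-2 + R(4))**2 = (-2 - 2*4)**2 = (-2 - 8)**2 = (-10)**2 = 100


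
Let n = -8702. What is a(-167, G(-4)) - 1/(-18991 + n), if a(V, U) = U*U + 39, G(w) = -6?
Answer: 2076976/27693 ≈ 75.000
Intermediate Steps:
a(V, U) = 39 + U² (a(V, U) = U² + 39 = 39 + U²)
a(-167, G(-4)) - 1/(-18991 + n) = (39 + (-6)²) - 1/(-18991 - 8702) = (39 + 36) - 1/(-27693) = 75 - 1*(-1/27693) = 75 + 1/27693 = 2076976/27693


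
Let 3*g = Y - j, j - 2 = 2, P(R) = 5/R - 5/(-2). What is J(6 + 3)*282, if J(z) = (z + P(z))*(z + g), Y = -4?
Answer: 193781/9 ≈ 21531.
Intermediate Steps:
P(R) = 5/2 + 5/R (P(R) = 5/R - 5*(-½) = 5/R + 5/2 = 5/2 + 5/R)
j = 4 (j = 2 + 2 = 4)
g = -8/3 (g = (-4 - 1*4)/3 = (-4 - 4)/3 = (⅓)*(-8) = -8/3 ≈ -2.6667)
J(z) = (-8/3 + z)*(5/2 + z + 5/z) (J(z) = (z + (5/2 + 5/z))*(z - 8/3) = (5/2 + z + 5/z)*(-8/3 + z) = (-8/3 + z)*(5/2 + z + 5/z))
J(6 + 3)*282 = ((-80 + (6 + 3)*(-10 - (6 + 3) + 6*(6 + 3)²))/(6*(6 + 3)))*282 = ((⅙)*(-80 + 9*(-10 - 1*9 + 6*9²))/9)*282 = ((⅙)*(⅑)*(-80 + 9*(-10 - 9 + 6*81)))*282 = ((⅙)*(⅑)*(-80 + 9*(-10 - 9 + 486)))*282 = ((⅙)*(⅑)*(-80 + 9*467))*282 = ((⅙)*(⅑)*(-80 + 4203))*282 = ((⅙)*(⅑)*4123)*282 = (4123/54)*282 = 193781/9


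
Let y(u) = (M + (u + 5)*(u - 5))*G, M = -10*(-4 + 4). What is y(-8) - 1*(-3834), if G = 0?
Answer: 3834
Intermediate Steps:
M = 0 (M = -10*0 = -2*0 = 0)
y(u) = 0 (y(u) = (0 + (u + 5)*(u - 5))*0 = (0 + (5 + u)*(-5 + u))*0 = (0 + (-5 + u)*(5 + u))*0 = ((-5 + u)*(5 + u))*0 = 0)
y(-8) - 1*(-3834) = 0 - 1*(-3834) = 0 + 3834 = 3834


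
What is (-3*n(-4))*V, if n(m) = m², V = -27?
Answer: 1296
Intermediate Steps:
(-3*n(-4))*V = -3*(-4)²*(-27) = -3*16*(-27) = -48*(-27) = 1296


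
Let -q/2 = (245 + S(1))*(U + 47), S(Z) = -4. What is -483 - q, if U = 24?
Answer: 33739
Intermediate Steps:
q = -34222 (q = -2*(245 - 4)*(24 + 47) = -482*71 = -2*17111 = -34222)
-483 - q = -483 - 1*(-34222) = -483 + 34222 = 33739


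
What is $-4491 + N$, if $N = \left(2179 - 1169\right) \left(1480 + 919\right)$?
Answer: $2418499$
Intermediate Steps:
$N = 2422990$ ($N = 1010 \cdot 2399 = 2422990$)
$-4491 + N = -4491 + 2422990 = 2418499$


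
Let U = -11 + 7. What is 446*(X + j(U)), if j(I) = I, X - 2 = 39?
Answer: 16502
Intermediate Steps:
X = 41 (X = 2 + 39 = 41)
U = -4
446*(X + j(U)) = 446*(41 - 4) = 446*37 = 16502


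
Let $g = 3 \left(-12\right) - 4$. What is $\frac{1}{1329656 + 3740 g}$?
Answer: $\frac{1}{1180056} \approx 8.4742 \cdot 10^{-7}$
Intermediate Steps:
$g = -40$ ($g = -36 - 4 = -40$)
$\frac{1}{1329656 + 3740 g} = \frac{1}{1329656 + 3740 \left(-40\right)} = \frac{1}{1329656 - 149600} = \frac{1}{1180056}$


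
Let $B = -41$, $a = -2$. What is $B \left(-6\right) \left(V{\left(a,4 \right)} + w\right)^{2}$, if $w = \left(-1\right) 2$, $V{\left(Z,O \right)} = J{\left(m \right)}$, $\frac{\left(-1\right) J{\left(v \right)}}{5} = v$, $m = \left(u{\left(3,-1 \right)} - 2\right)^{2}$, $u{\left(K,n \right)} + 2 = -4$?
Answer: $25506264$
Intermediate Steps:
$u{\left(K,n \right)} = -6$ ($u{\left(K,n \right)} = -2 - 4 = -6$)
$m = 64$ ($m = \left(-6 - 2\right)^{2} = \left(-8\right)^{2} = 64$)
$J{\left(v \right)} = - 5 v$
$V{\left(Z,O \right)} = -320$ ($V{\left(Z,O \right)} = \left(-5\right) 64 = -320$)
$w = -2$
$B \left(-6\right) \left(V{\left(a,4 \right)} + w\right)^{2} = \left(-41\right) \left(-6\right) \left(-320 - 2\right)^{2} = 246 \left(-322\right)^{2} = 246 \cdot 103684 = 25506264$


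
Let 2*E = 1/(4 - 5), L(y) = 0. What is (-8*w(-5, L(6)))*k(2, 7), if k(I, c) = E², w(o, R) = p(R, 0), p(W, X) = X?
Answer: 0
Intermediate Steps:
E = -½ (E = 1/(2*(4 - 5)) = (½)/(-1) = (½)*(-1) = -½ ≈ -0.50000)
w(o, R) = 0
k(I, c) = ¼ (k(I, c) = (-½)² = ¼)
(-8*w(-5, L(6)))*k(2, 7) = -8*0*(¼) = 0*(¼) = 0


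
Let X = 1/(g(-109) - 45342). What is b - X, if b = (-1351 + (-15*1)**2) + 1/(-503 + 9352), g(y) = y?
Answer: -452872527974/402195899 ≈ -1126.0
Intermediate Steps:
X = -1/45451 (X = 1/(-109 - 45342) = 1/(-45451) = -1/45451 ≈ -2.2002e-5)
b = -9963973/8849 (b = (-1351 + (-15)**2) + 1/8849 = (-1351 + 225) + 1/8849 = -1126 + 1/8849 = -9963973/8849 ≈ -1126.0)
b - X = -9963973/8849 - 1*(-1/45451) = -9963973/8849 + 1/45451 = -452872527974/402195899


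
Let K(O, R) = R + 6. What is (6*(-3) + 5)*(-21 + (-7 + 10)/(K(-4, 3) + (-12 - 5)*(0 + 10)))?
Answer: 43992/161 ≈ 273.24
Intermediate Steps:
K(O, R) = 6 + R
(6*(-3) + 5)*(-21 + (-7 + 10)/(K(-4, 3) + (-12 - 5)*(0 + 10))) = (6*(-3) + 5)*(-21 + (-7 + 10)/((6 + 3) + (-12 - 5)*(0 + 10))) = (-18 + 5)*(-21 + 3/(9 - 17*10)) = -13*(-21 + 3/(9 - 170)) = -13*(-21 + 3/(-161)) = -13*(-21 + 3*(-1/161)) = -13*(-21 - 3/161) = -13*(-3384/161) = 43992/161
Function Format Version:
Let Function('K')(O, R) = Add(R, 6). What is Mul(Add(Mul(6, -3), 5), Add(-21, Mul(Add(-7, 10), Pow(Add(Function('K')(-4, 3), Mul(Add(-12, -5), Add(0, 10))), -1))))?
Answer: Rational(43992, 161) ≈ 273.24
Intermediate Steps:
Function('K')(O, R) = Add(6, R)
Mul(Add(Mul(6, -3), 5), Add(-21, Mul(Add(-7, 10), Pow(Add(Function('K')(-4, 3), Mul(Add(-12, -5), Add(0, 10))), -1)))) = Mul(Add(Mul(6, -3), 5), Add(-21, Mul(Add(-7, 10), Pow(Add(Add(6, 3), Mul(Add(-12, -5), Add(0, 10))), -1)))) = Mul(Add(-18, 5), Add(-21, Mul(3, Pow(Add(9, Mul(-17, 10)), -1)))) = Mul(-13, Add(-21, Mul(3, Pow(Add(9, -170), -1)))) = Mul(-13, Add(-21, Mul(3, Pow(-161, -1)))) = Mul(-13, Add(-21, Mul(3, Rational(-1, 161)))) = Mul(-13, Add(-21, Rational(-3, 161))) = Mul(-13, Rational(-3384, 161)) = Rational(43992, 161)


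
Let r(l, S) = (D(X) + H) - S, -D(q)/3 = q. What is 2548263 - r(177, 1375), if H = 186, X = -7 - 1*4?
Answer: 2549419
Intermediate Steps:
X = -11 (X = -7 - 4 = -11)
D(q) = -3*q
r(l, S) = 219 - S (r(l, S) = (-3*(-11) + 186) - S = (33 + 186) - S = 219 - S)
2548263 - r(177, 1375) = 2548263 - (219 - 1*1375) = 2548263 - (219 - 1375) = 2548263 - 1*(-1156) = 2548263 + 1156 = 2549419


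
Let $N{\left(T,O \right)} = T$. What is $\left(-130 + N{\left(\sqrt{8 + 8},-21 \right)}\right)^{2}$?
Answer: $15876$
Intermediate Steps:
$\left(-130 + N{\left(\sqrt{8 + 8},-21 \right)}\right)^{2} = \left(-130 + \sqrt{8 + 8}\right)^{2} = \left(-130 + \sqrt{16}\right)^{2} = \left(-130 + 4\right)^{2} = \left(-126\right)^{2} = 15876$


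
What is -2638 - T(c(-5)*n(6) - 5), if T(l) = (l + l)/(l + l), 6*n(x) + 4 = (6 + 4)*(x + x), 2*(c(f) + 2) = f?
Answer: -2639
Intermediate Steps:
c(f) = -2 + f/2
n(x) = -2/3 + 10*x/3 (n(x) = -2/3 + ((6 + 4)*(x + x))/6 = -2/3 + (10*(2*x))/6 = -2/3 + (20*x)/6 = -2/3 + 10*x/3)
T(l) = 1 (T(l) = (2*l)/((2*l)) = (2*l)*(1/(2*l)) = 1)
-2638 - T(c(-5)*n(6) - 5) = -2638 - 1*1 = -2638 - 1 = -2639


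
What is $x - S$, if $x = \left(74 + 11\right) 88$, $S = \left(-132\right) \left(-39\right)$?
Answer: $2332$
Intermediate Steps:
$S = 5148$
$x = 7480$ ($x = 85 \cdot 88 = 7480$)
$x - S = 7480 - 5148 = 2332$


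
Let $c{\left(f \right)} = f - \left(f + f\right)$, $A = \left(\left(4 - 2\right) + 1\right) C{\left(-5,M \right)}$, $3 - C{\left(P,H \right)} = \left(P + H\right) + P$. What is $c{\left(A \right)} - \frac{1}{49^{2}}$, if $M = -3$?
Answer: $- \frac{115249}{2401} \approx -48.0$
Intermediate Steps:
$C{\left(P,H \right)} = 3 - H - 2 P$ ($C{\left(P,H \right)} = 3 - \left(\left(P + H\right) + P\right) = 3 - \left(\left(H + P\right) + P\right) = 3 - \left(H + 2 P\right) = 3 - H - 2 P$)
$A = 48$ ($A = \left(\left(4 - 2\right) + 1\right) \left(3 - -3 - -10\right) = \left(2 + 1\right) \left(3 + 3 + 10\right) = 3 \cdot 16 = 48$)
$c{\left(f \right)} = - f$ ($c{\left(f \right)} = f - 2 f = - f$)
$c{\left(A \right)} - \frac{1}{49^{2}} = \left(-1\right) 48 - \frac{1}{49^{2}} = -48 - \frac{1}{2401} = - \frac{115249}{2401}$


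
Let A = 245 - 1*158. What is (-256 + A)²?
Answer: 28561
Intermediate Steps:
A = 87 (A = 245 - 158 = 87)
(-256 + A)² = (-256 + 87)² = (-169)² = 28561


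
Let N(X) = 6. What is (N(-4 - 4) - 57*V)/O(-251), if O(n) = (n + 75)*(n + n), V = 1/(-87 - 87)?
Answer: 367/5124416 ≈ 7.1618e-5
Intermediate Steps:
V = -1/174 (V = 1/(-174) = -1/174 ≈ -0.0057471)
O(n) = 2*n*(75 + n) (O(n) = (75 + n)*(2*n) = 2*n*(75 + n))
(N(-4 - 4) - 57*V)/O(-251) = (6 - 57*(-1/174))/((2*(-251)*(75 - 251))) = (6 + 19/58)/((2*(-251)*(-176))) = (367/58)/88352 = (367/58)*(1/88352) = 367/5124416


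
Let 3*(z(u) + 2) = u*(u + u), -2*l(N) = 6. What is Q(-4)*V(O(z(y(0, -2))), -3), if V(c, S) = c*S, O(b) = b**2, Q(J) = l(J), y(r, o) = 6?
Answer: 4356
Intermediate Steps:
l(N) = -3 (l(N) = -1/2*6 = -3)
Q(J) = -3
z(u) = -2 + 2*u**2/3 (z(u) = -2 + (u*(u + u))/3 = -2 + (u*(2*u))/3 = -2 + (2*u**2)/3 = -2 + 2*u**2/3)
V(c, S) = S*c
Q(-4)*V(O(z(y(0, -2))), -3) = -(-9)*(-2 + (2/3)*6**2)**2 = -(-9)*(-2 + (2/3)*36)**2 = -(-9)*(-2 + 24)**2 = -(-9)*22**2 = -(-9)*484 = -3*(-1452) = 4356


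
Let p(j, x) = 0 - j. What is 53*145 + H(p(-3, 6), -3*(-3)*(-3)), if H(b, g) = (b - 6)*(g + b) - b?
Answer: 7754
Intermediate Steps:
p(j, x) = -j
H(b, g) = -b + (-6 + b)*(b + g) (H(b, g) = (-6 + b)*(b + g) - b = -b + (-6 + b)*(b + g))
53*145 + H(p(-3, 6), -3*(-3)*(-3)) = 53*145 + ((-1*(-3))**2 - (-7)*(-3) - 6*(-3*(-3))*(-3) + (-1*(-3))*(-3*(-3)*(-3))) = 7685 + (3**2 - 7*3 - 54*(-3) + 3*(9*(-3))) = 7685 + (9 - 21 - 6*(-27) + 3*(-27)) = 7685 + (9 - 21 + 162 - 81) = 7685 + 69 = 7754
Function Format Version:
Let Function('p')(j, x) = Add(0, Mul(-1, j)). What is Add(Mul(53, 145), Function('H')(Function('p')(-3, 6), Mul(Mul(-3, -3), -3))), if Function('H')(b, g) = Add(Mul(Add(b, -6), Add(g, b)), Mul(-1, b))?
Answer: 7754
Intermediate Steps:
Function('p')(j, x) = Mul(-1, j)
Function('H')(b, g) = Add(Mul(-1, b), Mul(Add(-6, b), Add(b, g))) (Function('H')(b, g) = Add(Mul(Add(-6, b), Add(b, g)), Mul(-1, b)) = Add(Mul(-1, b), Mul(Add(-6, b), Add(b, g))))
Add(Mul(53, 145), Function('H')(Function('p')(-3, 6), Mul(Mul(-3, -3), -3))) = Add(Mul(53, 145), Add(Pow(Mul(-1, -3), 2), Mul(-7, Mul(-1, -3)), Mul(-6, Mul(Mul(-3, -3), -3)), Mul(Mul(-1, -3), Mul(Mul(-3, -3), -3)))) = Add(7685, Add(Pow(3, 2), Mul(-7, 3), Mul(-6, Mul(9, -3)), Mul(3, Mul(9, -3)))) = Add(7685, Add(9, -21, Mul(-6, -27), Mul(3, -27))) = Add(7685, Add(9, -21, 162, -81)) = Add(7685, 69) = 7754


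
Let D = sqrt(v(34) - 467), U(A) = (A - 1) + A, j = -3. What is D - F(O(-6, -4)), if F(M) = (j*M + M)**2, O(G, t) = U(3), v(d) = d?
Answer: -100 + I*sqrt(433) ≈ -100.0 + 20.809*I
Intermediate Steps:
U(A) = -1 + 2*A (U(A) = (-1 + A) + A = -1 + 2*A)
D = I*sqrt(433) (D = sqrt(34 - 467) = sqrt(-433) = I*sqrt(433) ≈ 20.809*I)
O(G, t) = 5 (O(G, t) = -1 + 2*3 = -1 + 6 = 5)
F(M) = 4*M**2 (F(M) = (-3*M + M)**2 = (-2*M)**2 = 4*M**2)
D - F(O(-6, -4)) = I*sqrt(433) - 4*5**2 = I*sqrt(433) - 4*25 = I*sqrt(433) - 1*100 = I*sqrt(433) - 100 = -100 + I*sqrt(433)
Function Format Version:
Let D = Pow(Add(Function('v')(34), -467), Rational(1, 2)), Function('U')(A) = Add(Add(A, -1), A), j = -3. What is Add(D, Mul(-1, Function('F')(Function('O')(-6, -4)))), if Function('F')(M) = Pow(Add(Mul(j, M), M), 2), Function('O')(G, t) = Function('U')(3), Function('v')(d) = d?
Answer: Add(-100, Mul(I, Pow(433, Rational(1, 2)))) ≈ Add(-100.00, Mul(20.809, I))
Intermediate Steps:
Function('U')(A) = Add(-1, Mul(2, A)) (Function('U')(A) = Add(Add(-1, A), A) = Add(-1, Mul(2, A)))
D = Mul(I, Pow(433, Rational(1, 2))) (D = Pow(Add(34, -467), Rational(1, 2)) = Pow(-433, Rational(1, 2)) = Mul(I, Pow(433, Rational(1, 2))) ≈ Mul(20.809, I))
Function('O')(G, t) = 5 (Function('O')(G, t) = Add(-1, Mul(2, 3)) = Add(-1, 6) = 5)
Function('F')(M) = Mul(4, Pow(M, 2)) (Function('F')(M) = Pow(Add(Mul(-3, M), M), 2) = Pow(Mul(-2, M), 2) = Mul(4, Pow(M, 2)))
Add(D, Mul(-1, Function('F')(Function('O')(-6, -4)))) = Add(Mul(I, Pow(433, Rational(1, 2))), Mul(-1, Mul(4, Pow(5, 2)))) = Add(Mul(I, Pow(433, Rational(1, 2))), Mul(-1, Mul(4, 25))) = Add(Mul(I, Pow(433, Rational(1, 2))), Mul(-1, 100)) = Add(Mul(I, Pow(433, Rational(1, 2))), -100) = Add(-100, Mul(I, Pow(433, Rational(1, 2))))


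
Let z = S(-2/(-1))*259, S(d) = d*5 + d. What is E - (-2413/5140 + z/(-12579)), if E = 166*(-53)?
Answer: -27085604173/3078860 ≈ -8797.3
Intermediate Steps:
S(d) = 6*d (S(d) = 5*d + d = 6*d)
E = -8798
z = 3108 (z = (6*(-2/(-1)))*259 = (6*(-2*(-1)))*259 = (6*2)*259 = 12*259 = 3108)
E - (-2413/5140 + z/(-12579)) = -8798 - (-2413/5140 + 3108/(-12579)) = -8798 - (-2413*1/5140 + 3108*(-1/12579)) = -8798 - (-2413/5140 - 148/599) = -8798 - 1*(-2206107/3078860) = -8798 + 2206107/3078860 = -27085604173/3078860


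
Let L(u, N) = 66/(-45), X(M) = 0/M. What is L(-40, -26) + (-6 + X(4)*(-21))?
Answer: -112/15 ≈ -7.4667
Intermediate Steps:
X(M) = 0
L(u, N) = -22/15 (L(u, N) = 66*(-1/45) = -22/15)
L(-40, -26) + (-6 + X(4)*(-21)) = -22/15 + (-6 + 0*(-21)) = -22/15 + (-6 + 0) = -22/15 - 6 = -112/15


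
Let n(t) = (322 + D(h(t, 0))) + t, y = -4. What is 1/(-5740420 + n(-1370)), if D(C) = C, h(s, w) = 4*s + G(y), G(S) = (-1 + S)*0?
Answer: -1/5746948 ≈ -1.7401e-7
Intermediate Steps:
G(S) = 0
h(s, w) = 4*s (h(s, w) = 4*s + 0 = 4*s)
n(t) = 322 + 5*t (n(t) = (322 + 4*t) + t = 322 + 5*t)
1/(-5740420 + n(-1370)) = 1/(-5740420 + (322 + 5*(-1370))) = 1/(-5740420 + (322 - 6850)) = 1/(-5740420 - 6528) = 1/(-5746948) = -1/5746948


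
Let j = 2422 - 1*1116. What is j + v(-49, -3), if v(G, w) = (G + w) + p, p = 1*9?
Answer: 1263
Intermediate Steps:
p = 9
j = 1306 (j = 2422 - 1116 = 1306)
v(G, w) = 9 + G + w (v(G, w) = (G + w) + 9 = 9 + G + w)
j + v(-49, -3) = 1306 + (9 - 49 - 3) = 1306 - 43 = 1263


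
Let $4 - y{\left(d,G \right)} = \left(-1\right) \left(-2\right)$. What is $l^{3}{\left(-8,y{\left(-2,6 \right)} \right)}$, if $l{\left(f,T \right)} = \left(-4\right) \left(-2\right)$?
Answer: $512$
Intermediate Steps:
$y{\left(d,G \right)} = 2$ ($y{\left(d,G \right)} = 4 - \left(-1\right) \left(-2\right) = 4 - 2 = 2$)
$l{\left(f,T \right)} = 8$
$l^{3}{\left(-8,y{\left(-2,6 \right)} \right)} = 8^{3} = 512$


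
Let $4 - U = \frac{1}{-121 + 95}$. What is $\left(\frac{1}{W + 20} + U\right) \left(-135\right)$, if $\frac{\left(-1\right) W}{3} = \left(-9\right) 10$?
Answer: $- \frac{205713}{377} \approx -545.66$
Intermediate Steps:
$W = 270$ ($W = - 3 \left(\left(-9\right) 10\right) = \left(-3\right) \left(-90\right) = 270$)
$U = \frac{105}{26}$ ($U = 4 - \frac{1}{-121 + 95} = 4 - \frac{1}{-26} = 4 - - \frac{1}{26} = 4 + \frac{1}{26} = \frac{105}{26} \approx 4.0385$)
$\left(\frac{1}{W + 20} + U\right) \left(-135\right) = \left(\frac{1}{270 + 20} + \frac{105}{26}\right) \left(-135\right) = \left(\frac{1}{290} + \frac{105}{26}\right) \left(-135\right) = \frac{7619}{1885} \left(-135\right) = - \frac{205713}{377}$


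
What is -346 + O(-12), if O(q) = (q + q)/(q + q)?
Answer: -345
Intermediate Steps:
O(q) = 1 (O(q) = (2*q)/((2*q)) = (2*q)*(1/(2*q)) = 1)
-346 + O(-12) = -346 + 1 = -345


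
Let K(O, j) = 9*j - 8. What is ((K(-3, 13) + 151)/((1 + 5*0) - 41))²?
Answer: 169/4 ≈ 42.250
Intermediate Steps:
K(O, j) = -8 + 9*j
((K(-3, 13) + 151)/((1 + 5*0) - 41))² = (((-8 + 9*13) + 151)/((1 + 5*0) - 41))² = (((-8 + 117) + 151)/((1 + 0) - 41))² = ((109 + 151)/(1 - 41))² = (260/(-40))² = (260*(-1/40))² = (-13/2)² = 169/4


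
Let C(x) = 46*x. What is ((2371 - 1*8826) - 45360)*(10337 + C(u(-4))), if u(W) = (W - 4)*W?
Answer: -611883335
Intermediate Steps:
u(W) = W*(-4 + W) (u(W) = (-4 + W)*W = W*(-4 + W))
((2371 - 1*8826) - 45360)*(10337 + C(u(-4))) = ((2371 - 1*8826) - 45360)*(10337 + 46*(-4*(-4 - 4))) = ((2371 - 8826) - 45360)*(10337 + 46*(-4*(-8))) = (-6455 - 45360)*(10337 + 46*32) = -51815*(10337 + 1472) = -51815*11809 = -611883335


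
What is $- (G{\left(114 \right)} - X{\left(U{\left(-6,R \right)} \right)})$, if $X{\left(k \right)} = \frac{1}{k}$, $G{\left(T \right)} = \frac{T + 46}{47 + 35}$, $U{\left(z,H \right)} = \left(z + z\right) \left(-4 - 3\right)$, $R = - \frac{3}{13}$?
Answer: $- \frac{6679}{3444} \approx -1.9393$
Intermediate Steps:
$R = - \frac{3}{13}$ ($R = \left(-3\right) \frac{1}{13} = - \frac{3}{13} \approx -0.23077$)
$U{\left(z,H \right)} = - 14 z$ ($U{\left(z,H \right)} = 2 z \left(-7\right) = - 14 z$)
$G{\left(T \right)} = \frac{23}{41} + \frac{T}{82}$ ($G{\left(T \right)} = \frac{46 + T}{82} = \left(46 + T\right) \frac{1}{82} = \frac{23}{41} + \frac{T}{82}$)
$- (G{\left(114 \right)} - X{\left(U{\left(-6,R \right)} \right)}) = - (\left(\frac{23}{41} + \frac{1}{82} \cdot 114\right) - \frac{1}{\left(-14\right) \left(-6\right)}) = - (\left(\frac{23}{41} + \frac{57}{41}\right) - \frac{1}{84}) = - (\frac{80}{41} - \frac{1}{84}) = \left(-1\right) \frac{6679}{3444} = - \frac{6679}{3444}$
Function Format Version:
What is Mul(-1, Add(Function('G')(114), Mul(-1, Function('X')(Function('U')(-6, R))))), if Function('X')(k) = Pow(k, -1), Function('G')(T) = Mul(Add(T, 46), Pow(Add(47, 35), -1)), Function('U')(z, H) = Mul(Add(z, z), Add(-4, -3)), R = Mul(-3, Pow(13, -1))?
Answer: Rational(-6679, 3444) ≈ -1.9393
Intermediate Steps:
R = Rational(-3, 13) (R = Mul(-3, Rational(1, 13)) = Rational(-3, 13) ≈ -0.23077)
Function('U')(z, H) = Mul(-14, z) (Function('U')(z, H) = Mul(Mul(2, z), -7) = Mul(-14, z))
Function('G')(T) = Add(Rational(23, 41), Mul(Rational(1, 82), T)) (Function('G')(T) = Mul(Add(46, T), Pow(82, -1)) = Mul(Add(46, T), Rational(1, 82)) = Add(Rational(23, 41), Mul(Rational(1, 82), T)))
Mul(-1, Add(Function('G')(114), Mul(-1, Function('X')(Function('U')(-6, R))))) = Mul(-1, Add(Add(Rational(23, 41), Mul(Rational(1, 82), 114)), Mul(-1, Pow(Mul(-14, -6), -1)))) = Mul(-1, Add(Add(Rational(23, 41), Rational(57, 41)), Mul(-1, Pow(84, -1)))) = Mul(-1, Add(Rational(80, 41), Mul(-1, Rational(1, 84)))) = Mul(-1, Add(Rational(80, 41), Rational(-1, 84))) = Mul(-1, Rational(6679, 3444)) = Rational(-6679, 3444)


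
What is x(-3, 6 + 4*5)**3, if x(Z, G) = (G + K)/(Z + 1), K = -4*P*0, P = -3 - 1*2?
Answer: -2197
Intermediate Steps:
P = -5 (P = -3 - 2 = -5)
K = 0 (K = -4*(-5)*0 = 20*0 = 0)
x(Z, G) = G/(1 + Z) (x(Z, G) = (G + 0)/(Z + 1) = G/(1 + Z))
x(-3, 6 + 4*5)**3 = ((6 + 4*5)/(1 - 3))**3 = ((6 + 20)/(-2))**3 = (26*(-1/2))**3 = (-13)**3 = -2197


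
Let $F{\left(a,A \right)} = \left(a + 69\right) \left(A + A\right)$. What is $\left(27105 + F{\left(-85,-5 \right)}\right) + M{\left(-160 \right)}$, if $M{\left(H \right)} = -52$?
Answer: $27213$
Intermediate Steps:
$F{\left(a,A \right)} = 2 A \left(69 + a\right)$ ($F{\left(a,A \right)} = \left(69 + a\right) 2 A = 2 A \left(69 + a\right)$)
$\left(27105 + F{\left(-85,-5 \right)}\right) + M{\left(-160 \right)} = \left(27105 + 2 \left(-5\right) \left(69 - 85\right)\right) - 52 = \left(27105 + 2 \left(-5\right) \left(-16\right)\right) - 52 = \left(27105 + 160\right) - 52 = 27265 - 52 = 27213$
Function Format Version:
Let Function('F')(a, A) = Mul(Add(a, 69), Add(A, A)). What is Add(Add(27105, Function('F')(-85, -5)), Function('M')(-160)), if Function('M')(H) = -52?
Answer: 27213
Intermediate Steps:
Function('F')(a, A) = Mul(2, A, Add(69, a)) (Function('F')(a, A) = Mul(Add(69, a), Mul(2, A)) = Mul(2, A, Add(69, a)))
Add(Add(27105, Function('F')(-85, -5)), Function('M')(-160)) = Add(Add(27105, Mul(2, -5, Add(69, -85))), -52) = Add(Add(27105, Mul(2, -5, -16)), -52) = Add(Add(27105, 160), -52) = Add(27265, -52) = 27213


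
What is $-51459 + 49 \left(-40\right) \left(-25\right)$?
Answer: $-2459$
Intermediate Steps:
$-51459 + 49 \left(-40\right) \left(-25\right) = -51459 - -49000 = -51459 + 49000 = -2459$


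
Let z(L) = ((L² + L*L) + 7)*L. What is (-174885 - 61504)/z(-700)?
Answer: 236389/686004900 ≈ 0.00034459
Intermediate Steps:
z(L) = L*(7 + 2*L²) (z(L) = ((L² + L²) + 7)*L = (2*L² + 7)*L = (7 + 2*L²)*L = L*(7 + 2*L²))
(-174885 - 61504)/z(-700) = (-174885 - 61504)/((-700*(7 + 2*(-700)²))) = -236389*(-1/(700*(7 + 2*490000))) = -236389*(-1/(700*(7 + 980000))) = -236389/((-700*980007)) = -236389/(-686004900) = -236389*(-1/686004900) = 236389/686004900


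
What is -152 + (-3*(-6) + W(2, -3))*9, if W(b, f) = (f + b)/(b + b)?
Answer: 31/4 ≈ 7.7500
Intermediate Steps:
W(b, f) = (b + f)/(2*b) (W(b, f) = (b + f)/((2*b)) = (b + f)*(1/(2*b)) = (b + f)/(2*b))
-152 + (-3*(-6) + W(2, -3))*9 = -152 + (-3*(-6) + (½)*(2 - 3)/2)*9 = -152 + (18 + (½)*(½)*(-1))*9 = -152 + (18 - ¼)*9 = -152 + (71/4)*9 = -152 + 639/4 = 31/4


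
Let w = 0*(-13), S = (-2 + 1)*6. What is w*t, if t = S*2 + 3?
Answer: 0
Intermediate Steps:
S = -6 (S = -1*6 = -6)
w = 0
t = -9 (t = -6*2 + 3 = -12 + 3 = -9)
w*t = 0*(-9) = 0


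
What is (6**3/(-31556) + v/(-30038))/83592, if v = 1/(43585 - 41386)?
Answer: -155082619/1893891428663472 ≈ -8.1886e-8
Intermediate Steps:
v = 1/2199 ≈ 0.00045475
(6**3/(-31556) + v/(-30038))/83592 = (6**3/(-31556) + (1/2199)/(-30038))/83592 = (216*(-1/31556) + (1/2199)*(-1/30038))*(1/83592) = (-54/7889 - 1/66053562)*(1/83592) = -155082619/22656371766*1/83592 = -155082619/1893891428663472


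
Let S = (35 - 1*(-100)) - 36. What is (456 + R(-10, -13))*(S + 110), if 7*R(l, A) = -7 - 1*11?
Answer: 663366/7 ≈ 94767.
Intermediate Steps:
R(l, A) = -18/7 (R(l, A) = (-7 - 1*11)/7 = (-7 - 11)/7 = (⅐)*(-18) = -18/7)
S = 99 (S = (35 + 100) - 36 = 135 - 36 = 99)
(456 + R(-10, -13))*(S + 110) = (456 - 18/7)*(99 + 110) = (3174/7)*209 = 663366/7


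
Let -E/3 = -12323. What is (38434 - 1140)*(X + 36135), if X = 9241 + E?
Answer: 3070974430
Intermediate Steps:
E = 36969 (E = -3*(-12323) = 36969)
X = 46210 (X = 9241 + 36969 = 46210)
(38434 - 1140)*(X + 36135) = (38434 - 1140)*(46210 + 36135) = 37294*82345 = 3070974430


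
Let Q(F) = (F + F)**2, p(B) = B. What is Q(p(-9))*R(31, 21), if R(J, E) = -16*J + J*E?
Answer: 50220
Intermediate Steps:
R(J, E) = -16*J + E*J
Q(F) = 4*F**2 (Q(F) = (2*F)**2 = 4*F**2)
Q(p(-9))*R(31, 21) = (4*(-9)**2)*(31*(-16 + 21)) = (4*81)*(31*5) = 324*155 = 50220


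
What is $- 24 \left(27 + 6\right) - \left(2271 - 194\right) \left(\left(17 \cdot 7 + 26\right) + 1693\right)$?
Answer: $-3818318$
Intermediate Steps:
$- 24 \left(27 + 6\right) - \left(2271 - 194\right) \left(\left(17 \cdot 7 + 26\right) + 1693\right) = \left(-24\right) 33 - 2077 \left(\left(119 + 26\right) + 1693\right) = -792 - 2077 \left(145 + 1693\right) = -792 - 2077 \cdot 1838 = -792 - 3817526 = -3818318$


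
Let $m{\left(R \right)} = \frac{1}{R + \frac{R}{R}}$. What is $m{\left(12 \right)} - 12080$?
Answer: $- \frac{157039}{13} \approx -12080.0$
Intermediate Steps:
$m{\left(R \right)} = \frac{1}{1 + R}$ ($m{\left(R \right)} = \frac{1}{R + 1} = \frac{1}{1 + R}$)
$m{\left(12 \right)} - 12080 = \frac{1}{1 + 12} - 12080 = \frac{1}{13} - 12080 = - \frac{157039}{13}$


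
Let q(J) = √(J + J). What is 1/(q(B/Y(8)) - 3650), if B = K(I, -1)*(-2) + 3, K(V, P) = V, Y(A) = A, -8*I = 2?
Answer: -29200/106579993 - 2*√14/106579993 ≈ -0.00027404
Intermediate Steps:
I = -¼ (I = -⅛*2 = -¼ ≈ -0.25000)
B = 7/2 (B = -¼*(-2) + 3 = ½ + 3 = 7/2 ≈ 3.5000)
q(J) = √2*√J (q(J) = √(2*J) = √2*√J)
1/(q(B/Y(8)) - 3650) = 1/(√2*√((7/2)/8) - 3650) = 1/(√2*√((7/2)*(⅛)) - 3650) = 1/(√2*√(7/16) - 3650) = 1/(√2*(√7/4) - 3650) = 1/(√14/4 - 3650) = 1/(-3650 + √14/4)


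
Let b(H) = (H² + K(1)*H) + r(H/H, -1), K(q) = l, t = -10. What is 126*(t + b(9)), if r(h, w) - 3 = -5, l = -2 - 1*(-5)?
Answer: 12096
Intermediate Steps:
l = 3 (l = -2 + 5 = 3)
r(h, w) = -2 (r(h, w) = 3 - 5 = -2)
K(q) = 3
b(H) = -2 + H² + 3*H (b(H) = (H² + 3*H) - 2 = -2 + H² + 3*H)
126*(t + b(9)) = 126*(-10 + (-2 + 9² + 3*9)) = 126*(-10 + (-2 + 81 + 27)) = 126*(-10 + 106) = 126*96 = 12096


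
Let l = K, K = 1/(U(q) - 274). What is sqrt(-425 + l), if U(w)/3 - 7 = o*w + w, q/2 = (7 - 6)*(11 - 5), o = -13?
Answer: 11*I*sqrt(1648110)/685 ≈ 20.616*I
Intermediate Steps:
q = 12 (q = 2*((7 - 6)*(11 - 5)) = 2*(1*6) = 2*6 = 12)
U(w) = 21 - 36*w (U(w) = 21 + 3*(-13*w + w) = 21 + 3*(-12*w) = 21 - 36*w)
K = -1/685 (K = 1/((21 - 36*12) - 274) = 1/((21 - 432) - 274) = 1/(-411 - 274) = 1/(-685) = -1/685 ≈ -0.0014599)
l = -1/685 ≈ -0.0014599
sqrt(-425 + l) = sqrt(-425 - 1/685) = sqrt(-291126/685) = 11*I*sqrt(1648110)/685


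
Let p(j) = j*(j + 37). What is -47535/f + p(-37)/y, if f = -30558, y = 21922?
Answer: 15845/10186 ≈ 1.5556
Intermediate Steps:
p(j) = j*(37 + j)
-47535/f + p(-37)/y = -47535/(-30558) - 37*(37 - 37)/21922 = -47535*(-1/30558) - 37*0*(1/21922) = 15845/10186 + 0*(1/21922) = 15845/10186 + 0 = 15845/10186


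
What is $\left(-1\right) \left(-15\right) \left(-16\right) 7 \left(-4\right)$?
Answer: $6720$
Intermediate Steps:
$\left(-1\right) \left(-15\right) \left(-16\right) 7 \left(-4\right) = 15 \left(-16\right) \left(-28\right) = \left(-240\right) \left(-28\right) = 6720$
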